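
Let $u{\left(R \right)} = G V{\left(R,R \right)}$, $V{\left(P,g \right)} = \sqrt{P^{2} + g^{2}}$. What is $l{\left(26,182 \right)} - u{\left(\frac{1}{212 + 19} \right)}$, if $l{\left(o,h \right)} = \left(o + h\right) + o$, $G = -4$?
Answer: $234 + \frac{4 \sqrt{2}}{231} \approx 234.02$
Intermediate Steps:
$l{\left(o,h \right)} = h + 2 o$ ($l{\left(o,h \right)} = \left(h + o\right) + o = h + 2 o$)
$u{\left(R \right)} = - 4 \sqrt{2} \sqrt{R^{2}}$ ($u{\left(R \right)} = - 4 \sqrt{R^{2} + R^{2}} = - 4 \sqrt{2 R^{2}} = - 4 \sqrt{2} \sqrt{R^{2}}$)
$l{\left(26,182 \right)} - u{\left(\frac{1}{212 + 19} \right)} = \left(182 + 2 \cdot 26\right) - - 4 \sqrt{2} \sqrt{\left(\frac{1}{212 + 19}\right)^{2}} = \left(182 + 52\right) - - 4 \sqrt{2} \sqrt{\left(\frac{1}{231}\right)^{2}} = 234 - - 4 \sqrt{2} \sqrt{\left(\frac{1}{231}\right)^{2}} = 234 - - \frac{4 \sqrt{2}}{231} = 234 + \frac{4 \sqrt{2}}{231}$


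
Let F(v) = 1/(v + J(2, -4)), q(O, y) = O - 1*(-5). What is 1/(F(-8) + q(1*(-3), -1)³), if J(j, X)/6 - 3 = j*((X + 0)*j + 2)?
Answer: 62/495 ≈ 0.12525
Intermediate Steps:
q(O, y) = 5 + O (q(O, y) = O + 5 = 5 + O)
J(j, X) = 18 + 6*j*(2 + X*j) (J(j, X) = 18 + 6*(j*((X + 0)*j + 2)) = 18 + 6*(j*(X*j + 2)) = 18 + 6*(j*(2 + X*j)) = 18 + 6*j*(2 + X*j))
F(v) = 1/(-54 + v) (F(v) = 1/(v + (18 + 12*2 + 6*(-4)*2²)) = 1/(v + (18 + 24 + 6*(-4)*4)) = 1/(v + (18 + 24 - 96)) = 1/(v - 54) = 1/(-54 + v))
1/(F(-8) + q(1*(-3), -1)³) = 1/(1/(-54 - 8) + (5 + 1*(-3))³) = 1/(1/(-62) + (5 - 3)³) = 1/(-1/62 + 2³) = 1/(-1/62 + 8) = 1/(495/62) = 62/495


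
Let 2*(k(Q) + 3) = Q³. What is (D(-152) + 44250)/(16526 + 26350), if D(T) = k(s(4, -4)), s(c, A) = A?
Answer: 44215/42876 ≈ 1.0312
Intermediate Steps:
k(Q) = -3 + Q³/2
D(T) = -35 (D(T) = -3 + (½)*(-4)³ = -3 + (½)*(-64) = -3 - 32 = -35)
(D(-152) + 44250)/(16526 + 26350) = (-35 + 44250)/(16526 + 26350) = 44215/42876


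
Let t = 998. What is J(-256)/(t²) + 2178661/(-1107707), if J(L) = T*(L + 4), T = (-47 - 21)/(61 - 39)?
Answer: -5965003735877/3034021657777 ≈ -1.9660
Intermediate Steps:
T = -34/11 (T = -68/22 = -68*1/22 = -34/11 ≈ -3.0909)
J(L) = -136/11 - 34*L/11 (J(L) = -34*(L + 4)/11 = -34*(4 + L)/11 = -136/11 - 34*L/11)
J(-256)/(t²) + 2178661/(-1107707) = (-136/11 - 34/11*(-256))/(998²) + 2178661/(-1107707) = (-136/11 + 8704/11)/996004 + 2178661*(-1/1107707) = (8568/11)*(1/996004) - 2178661/1107707 = 2142/2739011 - 2178661/1107707 = -5965003735877/3034021657777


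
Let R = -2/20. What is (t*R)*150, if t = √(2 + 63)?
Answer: -15*√65 ≈ -120.93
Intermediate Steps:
R = -⅒ (R = -2*1/20 = -⅒ ≈ -0.10000)
t = √65 ≈ 8.0623
(t*R)*150 = (√65*(-⅒))*150 = -√65/10*150 = -15*√65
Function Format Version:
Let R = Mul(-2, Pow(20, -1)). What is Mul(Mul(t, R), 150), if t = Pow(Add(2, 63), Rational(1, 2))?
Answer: Mul(-15, Pow(65, Rational(1, 2))) ≈ -120.93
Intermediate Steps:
R = Rational(-1, 10) (R = Mul(-2, Rational(1, 20)) = Rational(-1, 10) ≈ -0.10000)
t = Pow(65, Rational(1, 2)) ≈ 8.0623
Mul(Mul(t, R), 150) = Mul(Mul(Pow(65, Rational(1, 2)), Rational(-1, 10)), 150) = Mul(Mul(Rational(-1, 10), Pow(65, Rational(1, 2))), 150) = Mul(-15, Pow(65, Rational(1, 2)))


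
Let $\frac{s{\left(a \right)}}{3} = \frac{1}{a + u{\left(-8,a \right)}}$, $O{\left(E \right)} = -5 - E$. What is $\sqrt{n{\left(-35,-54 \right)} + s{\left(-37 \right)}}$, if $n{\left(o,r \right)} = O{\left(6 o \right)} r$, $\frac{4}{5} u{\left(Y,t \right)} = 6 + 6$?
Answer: $\frac{i \sqrt{5357946}}{22} \approx 105.21 i$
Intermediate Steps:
$u{\left(Y,t \right)} = 15$ ($u{\left(Y,t \right)} = \frac{5 \left(6 + 6\right)}{4} = \frac{5}{4} \cdot 12 = 15$)
$s{\left(a \right)} = \frac{3}{15 + a}$ ($s{\left(a \right)} = \frac{3}{a + 15} = \frac{3}{15 + a}$)
$n{\left(o,r \right)} = r \left(-5 - 6 o\right)$ ($n{\left(o,r \right)} = \left(-5 - 6 o\right) r = r \left(-5 - 6 o\right)$)
$\sqrt{n{\left(-35,-54 \right)} + s{\left(-37 \right)}} = \sqrt{\left(-1\right) \left(-54\right) \left(5 + 6 \left(-35\right)\right) + \frac{3}{15 - 37}} = \sqrt{\left(-1\right) \left(-54\right) \left(5 - 210\right) + \frac{3}{-22}} = \sqrt{\left(-1\right) \left(-54\right) \left(-205\right) + 3 \left(- \frac{1}{22}\right)} = \sqrt{-11070 - \frac{3}{22}} = \sqrt{- \frac{243543}{22}} = \frac{i \sqrt{5357946}}{22}$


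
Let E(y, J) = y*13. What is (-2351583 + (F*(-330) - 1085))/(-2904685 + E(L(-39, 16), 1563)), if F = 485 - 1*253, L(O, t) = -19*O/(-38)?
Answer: 4858456/5809877 ≈ 0.83624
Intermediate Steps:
L(O, t) = O/2 (L(O, t) = -19*O*(-1/38) = O/2)
F = 232 (F = 485 - 253 = 232)
E(y, J) = 13*y
(-2351583 + (F*(-330) - 1085))/(-2904685 + E(L(-39, 16), 1563)) = (-2351583 + (232*(-330) - 1085))/(-2904685 + 13*((½)*(-39))) = (-2351583 + (-76560 - 1085))/(-2904685 + 13*(-39/2)) = (-2351583 - 77645)/(-2904685 - 507/2) = -2429228/(-5809877/2) = -2429228*(-2/5809877) = 4858456/5809877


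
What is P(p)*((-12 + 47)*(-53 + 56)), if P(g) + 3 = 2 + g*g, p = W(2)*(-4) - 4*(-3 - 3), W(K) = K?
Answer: 26775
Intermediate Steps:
p = 16 (p = 2*(-4) - 4*(-3 - 3) = -8 - 4*(-6) = -8 + 24 = 16)
P(g) = -1 + g**2 (P(g) = -3 + (2 + g*g) = -3 + (2 + g**2) = -1 + g**2)
P(p)*((-12 + 47)*(-53 + 56)) = (-1 + 16**2)*((-12 + 47)*(-53 + 56)) = (-1 + 256)*(35*3) = 255*105 = 26775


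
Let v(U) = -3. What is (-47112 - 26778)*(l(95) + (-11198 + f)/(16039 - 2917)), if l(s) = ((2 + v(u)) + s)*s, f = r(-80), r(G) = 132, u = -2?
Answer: -480976257370/729 ≈ -6.5978e+8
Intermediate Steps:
f = 132
l(s) = s*(-1 + s) (l(s) = ((2 - 3) + s)*s = (-1 + s)*s = s*(-1 + s))
(-47112 - 26778)*(l(95) + (-11198 + f)/(16039 - 2917)) = (-47112 - 26778)*(95*(-1 + 95) + (-11198 + 132)/(16039 - 2917)) = -73890*(95*94 - 11066/13122) = -73890*(8930 - 11066*1/13122) = -73890*(8930 - 5533/6561) = -73890*58584197/6561 = -480976257370/729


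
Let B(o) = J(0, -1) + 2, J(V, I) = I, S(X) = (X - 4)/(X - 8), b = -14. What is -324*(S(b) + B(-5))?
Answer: -6480/11 ≈ -589.09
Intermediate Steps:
S(X) = (-4 + X)/(-8 + X)
B(o) = 1 (B(o) = -1 + 2 = 1)
-324*(S(b) + B(-5)) = -324*((-4 - 14)/(-8 - 14) + 1) = -324*(-18/(-22) + 1) = -324*(-1/22*(-18) + 1) = -324*(9/11 + 1) = -324*20/11 = -6480/11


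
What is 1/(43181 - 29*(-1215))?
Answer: 1/78416 ≈ 1.2752e-5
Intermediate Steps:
1/(43181 - 29*(-1215)) = 1/(43181 + 35235) = 1/78416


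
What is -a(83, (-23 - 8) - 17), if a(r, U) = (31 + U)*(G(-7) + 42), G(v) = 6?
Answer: 816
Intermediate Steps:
a(r, U) = 1488 + 48*U (a(r, U) = (31 + U)*(6 + 42) = (31 + U)*48 = 1488 + 48*U)
-a(83, (-23 - 8) - 17) = -(1488 + 48*((-23 - 8) - 17)) = -(1488 + 48*(-31 - 17)) = -(1488 + 48*(-48)) = -(1488 - 2304) = -1*(-816) = 816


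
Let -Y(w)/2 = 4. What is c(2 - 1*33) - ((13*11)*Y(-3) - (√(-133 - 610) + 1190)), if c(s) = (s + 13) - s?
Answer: 2347 + I*√743 ≈ 2347.0 + 27.258*I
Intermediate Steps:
Y(w) = -8 (Y(w) = -2*4 = -8)
c(s) = 13 (c(s) = (13 + s) - s = 13)
c(2 - 1*33) - ((13*11)*Y(-3) - (√(-133 - 610) + 1190)) = 13 - ((13*11)*(-8) - (√(-133 - 610) + 1190)) = 13 - (143*(-8) - (√(-743) + 1190)) = 13 - (-1144 - (I*√743 + 1190)) = 13 - (-1144 - (1190 + I*√743)) = 13 - (-1144 + (-1190 - I*√743)) = 13 - (-2334 - I*√743) = 13 + (2334 + I*√743) = 2347 + I*√743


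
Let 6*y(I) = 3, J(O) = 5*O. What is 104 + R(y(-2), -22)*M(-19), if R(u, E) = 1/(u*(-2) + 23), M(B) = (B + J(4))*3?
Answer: 2291/22 ≈ 104.14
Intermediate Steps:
y(I) = 1/2 (y(I) = (1/6)*3 = 1/2)
M(B) = 60 + 3*B (M(B) = (B + 5*4)*3 = (B + 20)*3 = (20 + B)*3 = 60 + 3*B)
R(u, E) = 1/(23 - 2*u) (R(u, E) = 1/(-2*u + 23) = 1/(23 - 2*u))
104 + R(y(-2), -22)*M(-19) = 104 + (-1/(-23 + 2*(1/2)))*(60 + 3*(-19)) = 104 + (-1/(-23 + 1))*(60 - 57) = 104 - 1/(-22)*3 = 104 - 1*(-1/22)*3 = 104 + (1/22)*3 = 104 + 3/22 = 2291/22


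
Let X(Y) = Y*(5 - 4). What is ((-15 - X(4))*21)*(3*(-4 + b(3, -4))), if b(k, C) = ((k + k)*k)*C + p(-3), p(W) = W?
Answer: 94563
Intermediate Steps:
X(Y) = Y (X(Y) = Y*1 = Y)
b(k, C) = -3 + 2*C*k**2 (b(k, C) = ((k + k)*k)*C - 3 = ((2*k)*k)*C - 3 = (2*k**2)*C - 3 = 2*C*k**2 - 3 = -3 + 2*C*k**2)
((-15 - X(4))*21)*(3*(-4 + b(3, -4))) = ((-15 - 1*4)*21)*(3*(-4 + (-3 + 2*(-4)*3**2))) = ((-15 - 4)*21)*(3*(-4 + (-3 + 2*(-4)*9))) = (-19*21)*(3*(-4 + (-3 - 72))) = -1197*(-4 - 75) = -1197*(-79) = -399*(-237) = 94563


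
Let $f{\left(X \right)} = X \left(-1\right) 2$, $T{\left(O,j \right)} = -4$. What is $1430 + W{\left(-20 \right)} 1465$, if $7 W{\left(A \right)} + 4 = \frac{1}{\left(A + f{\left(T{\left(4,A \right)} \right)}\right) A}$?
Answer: $\frac{28499}{48} \approx 593.73$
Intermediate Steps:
$f{\left(X \right)} = - 2 X$ ($f{\left(X \right)} = - X 2 = - 2 X$)
$W{\left(A \right)} = - \frac{4}{7} + \frac{1}{7 A \left(8 + A\right)}$ ($W{\left(A \right)} = - \frac{4}{7} + \frac{\frac{1}{A - -8} \frac{1}{A}}{7} = - \frac{4}{7} + \frac{\frac{1}{A + 8} \frac{1}{A}}{7} = - \frac{4}{7} + \frac{\frac{1}{8 + A} \frac{1}{A}}{7} = - \frac{4}{7} + \frac{\frac{1}{A} \frac{1}{8 + A}}{7} = - \frac{4}{7} + \frac{1}{7 A \left(8 + A\right)}$)
$1430 + W{\left(-20 \right)} 1465 = 1430 + \frac{1 - -640 - 4 \left(-20\right)^{2}}{7 \left(-20\right) \left(8 - 20\right)} 1465 = 1430 + \frac{1}{7} \left(- \frac{1}{20}\right) \frac{1}{-12} \left(1 + 640 - 1600\right) 1465 = 1430 + \frac{1}{7} \left(- \frac{1}{20}\right) \left(- \frac{1}{12}\right) \left(1 + 640 - 1600\right) 1465 = 1430 + \frac{1}{7} \left(- \frac{1}{20}\right) \left(- \frac{1}{12}\right) \left(-959\right) 1465 = 1430 - \frac{40141}{48} = \frac{28499}{48}$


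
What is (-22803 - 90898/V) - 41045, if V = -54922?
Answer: -1753284479/27461 ≈ -63846.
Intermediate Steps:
(-22803 - 90898/V) - 41045 = (-22803 - 90898/(-54922)) - 41045 = (-22803 - 90898*(-1/54922)) - 41045 = (-22803 + 45449/27461) - 41045 = -626147734/27461 - 41045 = -1753284479/27461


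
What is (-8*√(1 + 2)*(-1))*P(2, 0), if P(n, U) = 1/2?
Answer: 4*√3 ≈ 6.9282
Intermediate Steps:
P(n, U) = ½
(-8*√(1 + 2)*(-1))*P(2, 0) = (-8*√(1 + 2)*(-1))*(½) = (-8*√3*(-1))*(½) = (8*√3)*(½) = 4*√3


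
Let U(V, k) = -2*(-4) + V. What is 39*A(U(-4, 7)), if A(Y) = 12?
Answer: 468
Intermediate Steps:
U(V, k) = 8 + V
39*A(U(-4, 7)) = 39*12 = 468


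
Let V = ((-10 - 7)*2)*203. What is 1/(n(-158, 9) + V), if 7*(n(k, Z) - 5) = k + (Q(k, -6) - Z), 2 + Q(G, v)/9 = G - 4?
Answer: -7/49922 ≈ -0.00014022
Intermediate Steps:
Q(G, v) = -54 + 9*G (Q(G, v) = -18 + 9*(G - 4) = -18 + 9*(-4 + G) = -18 + (-36 + 9*G) = -54 + 9*G)
V = -6902 (V = -17*2*203 = -34*203 = -6902)
n(k, Z) = -19/7 - Z/7 + 10*k/7 (n(k, Z) = 5 + (k + ((-54 + 9*k) - Z))/7 = 5 + (k + (-54 - Z + 9*k))/7 = 5 + (-54 - Z + 10*k)/7 = 5 + (-54/7 - Z/7 + 10*k/7) = -19/7 - Z/7 + 10*k/7)
1/(n(-158, 9) + V) = 1/((-19/7 - ⅐*9 + (10/7)*(-158)) - 6902) = 1/((-19/7 - 9/7 - 1580/7) - 6902) = 1/(-1608/7 - 6902) = 1/(-49922/7) = -7/49922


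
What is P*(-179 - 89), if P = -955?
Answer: 255940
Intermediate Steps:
P*(-179 - 89) = -955*(-179 - 89) = -955*(-268) = 255940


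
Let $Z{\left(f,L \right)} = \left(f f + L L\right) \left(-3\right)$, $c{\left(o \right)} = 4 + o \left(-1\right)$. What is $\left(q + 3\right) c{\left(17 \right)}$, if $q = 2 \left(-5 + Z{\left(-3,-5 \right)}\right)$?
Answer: $2743$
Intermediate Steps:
$c{\left(o \right)} = 4 - o$
$Z{\left(f,L \right)} = - 3 L^{2} - 3 f^{2}$ ($Z{\left(f,L \right)} = \left(f^{2} + L^{2}\right) \left(-3\right) = \left(L^{2} + f^{2}\right) \left(-3\right) = - 3 L^{2} - 3 f^{2}$)
$q = -214$ ($q = 2 \left(-5 - \left(27 + 75\right)\right) = 2 \left(-5 - 102\right) = 2 \left(-107\right) = -214$)
$\left(q + 3\right) c{\left(17 \right)} = \left(-214 + 3\right) \left(4 - 17\right) = - 211 \left(4 - 17\right) = \left(-211\right) \left(-13\right) = 2743$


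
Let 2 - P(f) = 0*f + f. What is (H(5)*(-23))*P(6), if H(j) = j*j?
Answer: 2300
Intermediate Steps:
H(j) = j**2
P(f) = 2 - f (P(f) = 2 - (0*f + f) = 2 - (0 + f) = 2 - f)
(H(5)*(-23))*P(6) = (5**2*(-23))*(2 - 1*6) = (25*(-23))*(2 - 6) = -575*(-4) = 2300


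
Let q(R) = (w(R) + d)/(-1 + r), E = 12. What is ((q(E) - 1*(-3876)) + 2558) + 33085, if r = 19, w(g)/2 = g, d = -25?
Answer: 711341/18 ≈ 39519.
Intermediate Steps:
w(g) = 2*g
q(R) = -25/18 + R/9 (q(R) = (2*R - 25)/(-1 + 19) = (-25 + 2*R)/18 = (-25 + 2*R)*(1/18) = -25/18 + R/9)
((q(E) - 1*(-3876)) + 2558) + 33085 = (((-25/18 + (⅑)*12) - 1*(-3876)) + 2558) + 33085 = (((-25/18 + 4/3) + 3876) + 2558) + 33085 = ((-1/18 + 3876) + 2558) + 33085 = (69767/18 + 2558) + 33085 = 115811/18 + 33085 = 711341/18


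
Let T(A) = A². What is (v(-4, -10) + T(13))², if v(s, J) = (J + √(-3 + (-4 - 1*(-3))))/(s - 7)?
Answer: 3493157/121 - 7476*I/121 ≈ 28869.0 - 61.785*I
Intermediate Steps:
v(s, J) = (J + 2*I)/(-7 + s) (v(s, J) = (J + √(-3 + (-4 + 3)))/(-7 + s) = (J + √(-3 - 1))/(-7 + s) = (J + √(-4))/(-7 + s) = (J + 2*I)/(-7 + s))
(v(-4, -10) + T(13))² = ((-10 + 2*I)/(-7 - 4) + 13²)² = ((-10 + 2*I)/(-11) + 169)² = (-(-10 + 2*I)/11 + 169)² = ((10/11 - 2*I/11) + 169)² = (1869/11 - 2*I/11)²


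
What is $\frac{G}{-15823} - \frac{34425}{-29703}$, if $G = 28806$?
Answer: $- \frac{103639281}{156663523} \approx -0.66154$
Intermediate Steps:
$\frac{G}{-15823} - \frac{34425}{-29703} = \frac{28806}{-15823} - \frac{34425}{-29703} = 28806 \left(- \frac{1}{15823}\right) - - \frac{11475}{9901} = - \frac{28806}{15823} + \frac{11475}{9901} = - \frac{103639281}{156663523}$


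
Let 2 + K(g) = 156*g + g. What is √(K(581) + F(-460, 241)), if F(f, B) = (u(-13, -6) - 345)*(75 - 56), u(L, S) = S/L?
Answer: √14309022/13 ≈ 290.98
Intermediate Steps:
F(f, B) = -85101/13 (F(f, B) = (-6/(-13) - 345)*(75 - 56) = (-6*(-1/13) - 345)*19 = (6/13 - 345)*19 = -4479/13*19 = -85101/13)
K(g) = -2 + 157*g (K(g) = -2 + (156*g + g) = -2 + 157*g)
√(K(581) + F(-460, 241)) = √((-2 + 157*581) - 85101/13) = √((-2 + 91217) - 85101/13) = √(91215 - 85101/13) = √(1100694/13) = √14309022/13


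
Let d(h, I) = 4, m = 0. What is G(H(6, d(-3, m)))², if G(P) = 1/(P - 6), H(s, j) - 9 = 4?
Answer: 1/49 ≈ 0.020408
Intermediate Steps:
H(s, j) = 13 (H(s, j) = 9 + 4 = 13)
G(P) = 1/(-6 + P)
G(H(6, d(-3, m)))² = (1/(-6 + 13))² = (1/7)² = (⅐)² = 1/49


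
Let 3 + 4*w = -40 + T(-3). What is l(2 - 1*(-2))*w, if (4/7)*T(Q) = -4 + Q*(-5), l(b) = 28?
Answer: -665/4 ≈ -166.25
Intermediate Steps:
T(Q) = -7 - 35*Q/4 (T(Q) = 7*(-4 + Q*(-5))/4 = 7*(-4 - 5*Q)/4 = -7 - 35*Q/4)
w = -95/16 (w = -¾ + (-40 + (-7 - 35/4*(-3)))/4 = -¾ + (-40 + (-7 + 105/4))/4 = -¾ + (-40 + 77/4)/4 = -¾ + (¼)*(-83/4) = -¾ - 83/16 = -95/16 ≈ -5.9375)
l(2 - 1*(-2))*w = 28*(-95/16) = -665/4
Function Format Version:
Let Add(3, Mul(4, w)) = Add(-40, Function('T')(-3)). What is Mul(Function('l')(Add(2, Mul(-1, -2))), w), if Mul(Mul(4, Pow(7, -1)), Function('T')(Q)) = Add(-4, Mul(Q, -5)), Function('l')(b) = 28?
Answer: Rational(-665, 4) ≈ -166.25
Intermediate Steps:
Function('T')(Q) = Add(-7, Mul(Rational(-35, 4), Q)) (Function('T')(Q) = Mul(Rational(7, 4), Add(-4, Mul(Q, -5))) = Mul(Rational(7, 4), Add(-4, Mul(-5, Q))) = Add(-7, Mul(Rational(-35, 4), Q)))
w = Rational(-95, 16) (w = Add(Rational(-3, 4), Mul(Rational(1, 4), Add(-40, Add(-7, Mul(Rational(-35, 4), -3))))) = Add(Rational(-3, 4), Mul(Rational(1, 4), Add(-40, Add(-7, Rational(105, 4))))) = Add(Rational(-3, 4), Mul(Rational(1, 4), Add(-40, Rational(77, 4)))) = Add(Rational(-3, 4), Mul(Rational(1, 4), Rational(-83, 4))) = Add(Rational(-3, 4), Rational(-83, 16)) = Rational(-95, 16) ≈ -5.9375)
Mul(Function('l')(Add(2, Mul(-1, -2))), w) = Mul(28, Rational(-95, 16)) = Rational(-665, 4)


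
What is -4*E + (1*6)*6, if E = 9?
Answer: 0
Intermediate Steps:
-4*E + (1*6)*6 = -4*9 + (1*6)*6 = -36 + 6*6 = -36 + 36 = 0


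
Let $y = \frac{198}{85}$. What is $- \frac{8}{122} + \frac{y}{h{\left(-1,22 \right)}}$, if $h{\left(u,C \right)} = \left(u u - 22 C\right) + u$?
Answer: $- \frac{8029}{114070} \approx -0.070387$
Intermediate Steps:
$y = \frac{198}{85}$ ($y = 198 \cdot \frac{1}{85} = \frac{198}{85} \approx 2.3294$)
$h{\left(u,C \right)} = u + u^{2} - 22 C$ ($h{\left(u,C \right)} = \left(u^{2} - 22 C\right) + u = u + u^{2} - 22 C$)
$- \frac{8}{122} + \frac{y}{h{\left(-1,22 \right)}} = - \frac{8}{122} + \frac{198}{85 \left(-1 + \left(-1\right)^{2} - 484\right)} = \left(-8\right) \frac{1}{122} + \frac{198}{85 \left(-1 + 1 - 484\right)} = - \frac{4}{61} + \frac{198}{85 \left(-484\right)} = - \frac{4}{61} + \frac{198}{85} \left(- \frac{1}{484}\right) = - \frac{4}{61} - \frac{9}{1870} = - \frac{8029}{114070}$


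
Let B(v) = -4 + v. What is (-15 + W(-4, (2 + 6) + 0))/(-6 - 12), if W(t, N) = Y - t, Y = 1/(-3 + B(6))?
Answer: ⅔ ≈ 0.66667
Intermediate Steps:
Y = -1 (Y = 1/(-3 + (-4 + 6)) = 1/(-3 + 2) = 1/(-1) = -1)
W(t, N) = -1 - t
(-15 + W(-4, (2 + 6) + 0))/(-6 - 12) = (-15 + (-1 - 1*(-4)))/(-6 - 12) = (-15 + (-1 + 4))/(-18) = (-15 + 3)*(-1/18) = -12*(-1/18) = ⅔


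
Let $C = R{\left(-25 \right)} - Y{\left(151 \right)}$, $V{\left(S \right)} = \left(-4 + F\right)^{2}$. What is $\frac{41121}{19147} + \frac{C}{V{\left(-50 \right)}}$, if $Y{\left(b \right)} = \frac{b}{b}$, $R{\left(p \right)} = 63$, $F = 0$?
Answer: $\frac{922525}{153176} \approx 6.0226$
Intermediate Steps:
$V{\left(S \right)} = 16$ ($V{\left(S \right)} = \left(-4 + 0\right)^{2} = \left(-4\right)^{2} = 16$)
$Y{\left(b \right)} = 1$
$C = 62$ ($C = 63 - 1 = 62$)
$\frac{41121}{19147} + \frac{C}{V{\left(-50 \right)}} = \frac{41121}{19147} + \frac{62}{16} = 41121 \cdot \frac{1}{19147} + 62 \cdot \frac{1}{16} = \frac{41121}{19147} + \frac{31}{8} = \frac{922525}{153176}$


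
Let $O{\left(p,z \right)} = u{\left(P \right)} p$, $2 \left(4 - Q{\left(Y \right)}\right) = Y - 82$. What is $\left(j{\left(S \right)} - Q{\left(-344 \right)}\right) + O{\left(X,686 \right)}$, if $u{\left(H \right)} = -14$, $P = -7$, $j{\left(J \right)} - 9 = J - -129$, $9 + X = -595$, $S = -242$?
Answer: $8135$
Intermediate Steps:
$X = -604$ ($X = -9 - 595 = -604$)
$j{\left(J \right)} = 138 + J$ ($j{\left(J \right)} = 9 + \left(J - -129\right) = 9 + \left(J + 129\right) = 9 + \left(129 + J\right) = 138 + J$)
$Q{\left(Y \right)} = 45 - \frac{Y}{2}$ ($Q{\left(Y \right)} = 4 - \frac{Y - 82}{2} = 4 - \frac{-82 + Y}{2} = 4 - \left(-41 + \frac{Y}{2}\right) = 45 - \frac{Y}{2}$)
$O{\left(p,z \right)} = - 14 p$
$\left(j{\left(S \right)} - Q{\left(-344 \right)}\right) + O{\left(X,686 \right)} = \left(\left(138 - 242\right) - \left(45 - -172\right)\right) - -8456 = \left(-104 - \left(45 + 172\right)\right) + 8456 = \left(-104 - 217\right) + 8456 = -321 + 8456 = 8135$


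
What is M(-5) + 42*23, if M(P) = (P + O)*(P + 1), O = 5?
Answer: 966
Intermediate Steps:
M(P) = (1 + P)*(5 + P) (M(P) = (P + 5)*(P + 1) = (5 + P)*(1 + P) = (1 + P)*(5 + P))
M(-5) + 42*23 = (5 + (-5)**2 + 6*(-5)) + 42*23 = (5 + 25 - 30) + 966 = 0 + 966 = 966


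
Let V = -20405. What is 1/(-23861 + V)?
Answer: -1/44266 ≈ -2.2591e-5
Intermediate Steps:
1/(-23861 + V) = 1/(-23861 - 20405) = 1/(-44266) = -1/44266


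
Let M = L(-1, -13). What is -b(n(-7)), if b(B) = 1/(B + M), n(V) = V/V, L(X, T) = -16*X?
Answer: -1/17 ≈ -0.058824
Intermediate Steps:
M = 16 (M = -16*(-1) = 16)
n(V) = 1
b(B) = 1/(16 + B) (b(B) = 1/(B + 16) = 1/(16 + B))
-b(n(-7)) = -1/(16 + 1) = -1/17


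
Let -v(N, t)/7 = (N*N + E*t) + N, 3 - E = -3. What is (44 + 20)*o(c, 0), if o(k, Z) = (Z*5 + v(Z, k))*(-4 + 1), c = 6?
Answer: 48384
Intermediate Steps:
E = 6 (E = 3 - 1*(-3) = 3 + 3 = 6)
v(N, t) = -42*t - 7*N - 7*N**2 (v(N, t) = -7*((N*N + 6*t) + N) = -7*((N**2 + 6*t) + N) = -7*(N + N**2 + 6*t) = -42*t - 7*N - 7*N**2)
o(k, Z) = 6*Z + 21*Z**2 + 126*k (o(k, Z) = (Z*5 + (-42*k - 7*Z - 7*Z**2))*(-4 + 1) = (5*Z + (-42*k - 7*Z - 7*Z**2))*(-3) = (-42*k - 7*Z**2 - 2*Z)*(-3) = 6*Z + 21*Z**2 + 126*k)
(44 + 20)*o(c, 0) = (44 + 20)*(6*0 + 21*0**2 + 126*6) = 64*(0 + 21*0 + 756) = 64*(0 + 0 + 756) = 64*756 = 48384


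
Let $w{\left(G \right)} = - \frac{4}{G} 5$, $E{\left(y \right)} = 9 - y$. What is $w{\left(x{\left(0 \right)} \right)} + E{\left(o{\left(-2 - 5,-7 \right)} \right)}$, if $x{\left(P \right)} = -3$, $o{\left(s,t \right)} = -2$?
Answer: $\frac{53}{3} \approx 17.667$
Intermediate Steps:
$w{\left(G \right)} = - \frac{20}{G}$
$w{\left(x{\left(0 \right)} \right)} + E{\left(o{\left(-2 - 5,-7 \right)} \right)} = - \frac{20}{-3} + \left(9 - -2\right) = \left(-20\right) \left(- \frac{1}{3}\right) + \left(9 + 2\right) = \frac{20}{3} + 11 = \frac{53}{3}$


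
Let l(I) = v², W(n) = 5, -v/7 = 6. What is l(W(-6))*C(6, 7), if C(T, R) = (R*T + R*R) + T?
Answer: 171108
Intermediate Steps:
v = -42 (v = -7*6 = -42)
C(T, R) = T + R² + R*T (C(T, R) = (R*T + R²) + T = (R² + R*T) + T = T + R² + R*T)
l(I) = 1764 (l(I) = (-42)² = 1764)
l(W(-6))*C(6, 7) = 1764*(6 + 7² + 7*6) = 1764*(6 + 49 + 42) = 1764*97 = 171108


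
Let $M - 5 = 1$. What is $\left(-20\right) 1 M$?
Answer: $-120$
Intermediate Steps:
$M = 6$ ($M = 5 + 1 = 6$)
$\left(-20\right) 1 M = \left(-20\right) 1 \cdot 6 = \left(-20\right) 6 = -120$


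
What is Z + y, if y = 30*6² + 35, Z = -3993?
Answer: -2878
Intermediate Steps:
y = 1115 (y = 30*36 + 35 = 1080 + 35 = 1115)
Z + y = -3993 + 1115 = -2878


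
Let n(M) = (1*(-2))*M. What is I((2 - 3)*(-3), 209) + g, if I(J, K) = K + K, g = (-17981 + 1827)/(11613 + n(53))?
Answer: 4793772/11507 ≈ 416.60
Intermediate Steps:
n(M) = -2*M
g = -16154/11507 (g = (-17981 + 1827)/(11613 - 2*53) = -16154/(11613 - 106) = -16154/11507 ≈ -1.4038)
I(J, K) = 2*K
I((2 - 3)*(-3), 209) + g = 2*209 - 16154/11507 = 418 - 16154/11507 = 4793772/11507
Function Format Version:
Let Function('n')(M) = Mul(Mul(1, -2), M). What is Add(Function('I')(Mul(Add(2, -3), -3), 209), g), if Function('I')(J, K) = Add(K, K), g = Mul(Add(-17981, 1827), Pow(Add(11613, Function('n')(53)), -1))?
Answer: Rational(4793772, 11507) ≈ 416.60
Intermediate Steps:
Function('n')(M) = Mul(-2, M)
g = Rational(-16154, 11507) (g = Mul(Add(-17981, 1827), Pow(Add(11613, Mul(-2, 53)), -1)) = Mul(-16154, Pow(Add(11613, -106), -1)) = Mul(-16154, Pow(11507, -1)) = Mul(-16154, Rational(1, 11507)) = Rational(-16154, 11507) ≈ -1.4038)
Function('I')(J, K) = Mul(2, K)
Add(Function('I')(Mul(Add(2, -3), -3), 209), g) = Add(Mul(2, 209), Rational(-16154, 11507)) = Add(418, Rational(-16154, 11507)) = Rational(4793772, 11507)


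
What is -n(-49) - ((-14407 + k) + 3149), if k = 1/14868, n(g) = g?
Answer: 168112475/14868 ≈ 11307.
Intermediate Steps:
k = 1/14868 ≈ 6.7258e-5
-n(-49) - ((-14407 + k) + 3149) = -1*(-49) - ((-14407 + 1/14868) + 3149) = 49 - (-214203275/14868 + 3149) = 49 - 1*(-167383943/14868) = 49 + 167383943/14868 = 168112475/14868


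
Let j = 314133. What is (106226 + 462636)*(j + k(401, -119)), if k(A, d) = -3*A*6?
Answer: 174592280730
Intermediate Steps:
k(A, d) = -18*A
(106226 + 462636)*(j + k(401, -119)) = (106226 + 462636)*(314133 - 18*401) = 568862*(314133 - 7218) = 568862*306915 = 174592280730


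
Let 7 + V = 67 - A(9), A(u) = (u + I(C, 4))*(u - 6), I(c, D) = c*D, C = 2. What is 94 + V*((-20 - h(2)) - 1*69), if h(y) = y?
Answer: -725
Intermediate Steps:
I(c, D) = D*c
A(u) = (-6 + u)*(8 + u) (A(u) = (u + 4*2)*(u - 6) = (u + 8)*(-6 + u) = (8 + u)*(-6 + u) = (-6 + u)*(8 + u))
V = 9 (V = -7 + (67 - (-48 + 9² + 2*9)) = -7 + (67 - (-48 + 81 + 18)) = -7 + (67 - 1*51) = -7 + (67 - 51) = -7 + 16 = 9)
94 + V*((-20 - h(2)) - 1*69) = 94 + 9*((-20 - 1*2) - 1*69) = 94 + 9*((-20 - 2) - 69) = 94 + 9*(-22 - 69) = 94 + 9*(-91) = 94 - 819 = -725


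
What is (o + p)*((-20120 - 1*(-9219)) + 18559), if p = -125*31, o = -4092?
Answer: -61011286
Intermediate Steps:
p = -3875
(o + p)*((-20120 - 1*(-9219)) + 18559) = (-4092 - 3875)*((-20120 - 1*(-9219)) + 18559) = -7967*((-20120 + 9219) + 18559) = -7967*(-10901 + 18559) = -7967*7658 = -61011286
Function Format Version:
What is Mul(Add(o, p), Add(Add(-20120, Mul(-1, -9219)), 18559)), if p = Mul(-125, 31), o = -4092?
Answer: -61011286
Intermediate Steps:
p = -3875
Mul(Add(o, p), Add(Add(-20120, Mul(-1, -9219)), 18559)) = Mul(Add(-4092, -3875), Add(Add(-20120, Mul(-1, -9219)), 18559)) = Mul(-7967, Add(Add(-20120, 9219), 18559)) = Mul(-7967, Add(-10901, 18559)) = Mul(-7967, 7658) = -61011286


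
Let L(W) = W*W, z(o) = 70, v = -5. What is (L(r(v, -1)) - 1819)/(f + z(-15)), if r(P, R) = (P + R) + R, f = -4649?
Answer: 1770/4579 ≈ 0.38655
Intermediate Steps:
r(P, R) = P + 2*R
L(W) = W²
(L(r(v, -1)) - 1819)/(f + z(-15)) = ((-5 + 2*(-1))² - 1819)/(-4649 + 70) = ((-5 - 2)² - 1819)/(-4579) = ((-7)² - 1819)*(-1/4579) = (49 - 1819)*(-1/4579) = -1770*(-1/4579) = 1770/4579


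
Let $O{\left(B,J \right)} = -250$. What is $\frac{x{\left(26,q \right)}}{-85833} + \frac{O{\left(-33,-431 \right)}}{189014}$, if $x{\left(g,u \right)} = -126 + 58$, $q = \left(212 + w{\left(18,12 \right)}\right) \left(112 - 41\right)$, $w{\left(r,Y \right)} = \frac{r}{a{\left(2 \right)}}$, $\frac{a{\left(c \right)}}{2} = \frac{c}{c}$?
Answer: $- \frac{253097}{477165843} \approx -0.00053042$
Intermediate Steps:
$a{\left(c \right)} = 2$ ($a{\left(c \right)} = 2 \frac{c}{c} = 2 \cdot 1 = 2$)
$w{\left(r,Y \right)} = \frac{r}{2}$
$q = 15691$ ($q = \left(212 + \frac{1}{2} \cdot 18\right) \left(112 - 41\right) = \left(212 + 9\right) 71 = 221 \cdot 71 = 15691$)
$x{\left(g,u \right)} = -68$
$\frac{x{\left(26,q \right)}}{-85833} + \frac{O{\left(-33,-431 \right)}}{189014} = - \frac{68}{-85833} - \frac{250}{189014} = \left(-68\right) \left(- \frac{1}{85833}\right) - \frac{125}{94507} = \frac{4}{5049} - \frac{125}{94507} = - \frac{253097}{477165843}$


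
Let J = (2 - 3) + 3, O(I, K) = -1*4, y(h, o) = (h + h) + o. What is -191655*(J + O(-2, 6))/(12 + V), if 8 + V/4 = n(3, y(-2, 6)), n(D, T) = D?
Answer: -191655/4 ≈ -47914.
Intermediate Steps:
y(h, o) = o + 2*h (y(h, o) = 2*h + o = o + 2*h)
O(I, K) = -4
V = -20 (V = -32 + 4*3 = -32 + 12 = -20)
J = 2 (J = -1 + 3 = 2)
-191655*(J + O(-2, 6))/(12 + V) = -191655*(2 - 4)/(12 - 20) = -(-383310)/(-8) = -(-383310)*(-1)/8 = -191655*1/4 = -191655/4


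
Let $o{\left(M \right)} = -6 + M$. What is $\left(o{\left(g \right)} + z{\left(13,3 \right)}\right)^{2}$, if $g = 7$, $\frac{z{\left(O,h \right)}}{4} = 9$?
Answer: $1369$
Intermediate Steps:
$z{\left(O,h \right)} = 36$ ($z{\left(O,h \right)} = 4 \cdot 9 = 36$)
$\left(o{\left(g \right)} + z{\left(13,3 \right)}\right)^{2} = \left(\left(-6 + 7\right) + 36\right)^{2} = \left(1 + 36\right)^{2} = 37^{2} = 1369$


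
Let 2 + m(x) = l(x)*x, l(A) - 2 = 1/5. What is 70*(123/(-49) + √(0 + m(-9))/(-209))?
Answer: -1230/7 - 14*I*√545/209 ≈ -175.71 - 1.5638*I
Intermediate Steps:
l(A) = 11/5 (l(A) = 2 + 1/5 = 2 + ⅕ = 11/5)
m(x) = -2 + 11*x/5
70*(123/(-49) + √(0 + m(-9))/(-209)) = 70*(123/(-49) + √(0 + (-2 + (11/5)*(-9)))/(-209)) = 70*(123*(-1/49) + √(0 + (-2 - 99/5))*(-1/209)) = 70*(-123/49 + √(0 - 109/5)*(-1/209)) = 70*(-123/49 + √(-109/5)*(-1/209)) = 70*(-123/49 + (I*√545/5)*(-1/209)) = 70*(-123/49 - I*√545/1045) = -1230/7 - 14*I*√545/209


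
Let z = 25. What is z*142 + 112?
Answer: 3662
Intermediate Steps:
z*142 + 112 = 25*142 + 112 = 3550 + 112 = 3662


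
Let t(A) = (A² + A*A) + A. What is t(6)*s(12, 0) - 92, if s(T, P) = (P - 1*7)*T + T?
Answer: -5708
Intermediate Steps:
s(T, P) = T + T*(-7 + P) (s(T, P) = (P - 7)*T + T = (-7 + P)*T + T = T*(-7 + P) + T = T + T*(-7 + P))
t(A) = A + 2*A² (t(A) = (A² + A²) + A = 2*A² + A = A + 2*A²)
t(6)*s(12, 0) - 92 = (6*(1 + 2*6))*(12*(-6 + 0)) - 92 = (6*(1 + 12))*(12*(-6)) - 92 = (6*13)*(-72) - 92 = 78*(-72) - 92 = -5616 - 92 = -5708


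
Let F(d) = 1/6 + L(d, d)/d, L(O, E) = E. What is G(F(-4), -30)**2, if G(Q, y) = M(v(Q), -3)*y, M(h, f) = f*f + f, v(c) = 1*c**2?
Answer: 32400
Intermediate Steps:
F(d) = 7/6 (F(d) = 1/6 + d/d = 1*(1/6) + 1 = 1/6 + 1 = 7/6)
v(c) = c**2
M(h, f) = f + f**2 (M(h, f) = f**2 + f = f + f**2)
G(Q, y) = 6*y (G(Q, y) = (-3*(1 - 3))*y = (-3*(-2))*y = 6*y)
G(F(-4), -30)**2 = (6*(-30))**2 = (-180)**2 = 32400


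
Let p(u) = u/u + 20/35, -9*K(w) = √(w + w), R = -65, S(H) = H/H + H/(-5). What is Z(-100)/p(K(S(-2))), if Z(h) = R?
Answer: -455/11 ≈ -41.364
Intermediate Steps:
S(H) = 1 - H/5 (S(H) = 1 + H*(-⅕) = 1 - H/5)
Z(h) = -65
K(w) = -√2*√w/9 (K(w) = -√(w + w)/9 = -√2*√w/9)
p(u) = 11/7 (p(u) = 1 + 20*(1/35) = 1 + 4/7 = 11/7)
Z(-100)/p(K(S(-2))) = -65/11/7 = -65*7/11 = -455/11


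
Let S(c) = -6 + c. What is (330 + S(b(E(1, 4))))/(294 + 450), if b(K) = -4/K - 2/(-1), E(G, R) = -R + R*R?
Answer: 977/2232 ≈ 0.43772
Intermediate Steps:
E(G, R) = R² - R (E(G, R) = -R + R² = R² - R)
b(K) = 2 - 4/K (b(K) = -4/K - 2*(-1) = -4/K + 2 = 2 - 4/K)
(330 + S(b(E(1, 4))))/(294 + 450) = (330 + (-6 + (2 - 4*1/(4*(-1 + 4)))))/(294 + 450) = (330 + (-6 + (2 - 4/(4*3))))/744 = (330 + (-6 + (2 - 4/12)))*(1/744) = (330 + (-6 + (2 - 4*1/12)))*(1/744) = (330 + (-6 + (2 - ⅓)))*(1/744) = (330 + (-6 + 5/3))*(1/744) = (330 - 13/3)*(1/744) = (977/3)*(1/744) = 977/2232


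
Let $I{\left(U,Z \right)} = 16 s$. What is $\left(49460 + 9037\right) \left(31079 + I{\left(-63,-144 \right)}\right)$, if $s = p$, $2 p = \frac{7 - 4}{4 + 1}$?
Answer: $\frac{9091545243}{5} \approx 1.8183 \cdot 10^{9}$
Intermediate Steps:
$p = \frac{3}{10}$ ($p = \frac{\left(7 - 4\right) \frac{1}{4 + 1}}{2} = \frac{3 \cdot \frac{1}{5}}{2} = \frac{1}{2} \cdot \frac{3}{5} = \frac{3}{10} \approx 0.3$)
$s = \frac{3}{10} \approx 0.3$
$I{\left(U,Z \right)} = \frac{24}{5}$ ($I{\left(U,Z \right)} = 16 \cdot \frac{3}{10} = \frac{24}{5}$)
$\left(49460 + 9037\right) \left(31079 + I{\left(-63,-144 \right)}\right) = \left(49460 + 9037\right) \left(31079 + \frac{24}{5}\right) = 58497 \cdot \frac{155419}{5} = \frac{9091545243}{5}$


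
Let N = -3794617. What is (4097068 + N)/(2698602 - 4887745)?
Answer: -302451/2189143 ≈ -0.13816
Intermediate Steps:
(4097068 + N)/(2698602 - 4887745) = (4097068 - 3794617)/(2698602 - 4887745) = 302451/(-2189143) = 302451*(-1/2189143) = -302451/2189143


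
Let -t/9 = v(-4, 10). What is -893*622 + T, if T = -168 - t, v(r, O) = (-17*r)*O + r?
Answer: -549530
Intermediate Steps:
v(r, O) = r - 17*O*r (v(r, O) = -17*O*r + r = r - 17*O*r)
t = -6084 (t = -(-36)*(1 - 17*10) = -(-36)*(1 - 170) = -(-36)*(-169) = -9*676 = -6084)
T = 5916 (T = -168 - 1*(-6084) = -168 + 6084 = 5916)
-893*622 + T = -893*622 + 5916 = -555446 + 5916 = -549530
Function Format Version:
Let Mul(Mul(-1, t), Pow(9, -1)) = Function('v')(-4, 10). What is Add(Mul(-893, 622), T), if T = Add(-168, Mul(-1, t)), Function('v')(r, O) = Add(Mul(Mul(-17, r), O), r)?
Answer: -549530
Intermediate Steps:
Function('v')(r, O) = Add(r, Mul(-17, O, r)) (Function('v')(r, O) = Add(Mul(-17, O, r), r) = Add(r, Mul(-17, O, r)))
t = -6084 (t = Mul(-9, Mul(-4, Add(1, Mul(-17, 10)))) = Mul(-9, Mul(-4, Add(1, -170))) = Mul(-9, Mul(-4, -169)) = Mul(-9, 676) = -6084)
T = 5916 (T = Add(-168, Mul(-1, -6084)) = Add(-168, 6084) = 5916)
Add(Mul(-893, 622), T) = Add(Mul(-893, 622), 5916) = Add(-555446, 5916) = -549530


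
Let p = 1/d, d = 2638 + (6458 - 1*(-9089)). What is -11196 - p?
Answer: -203599261/18185 ≈ -11196.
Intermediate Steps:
d = 18185 (d = 2638 + (6458 + 9089) = 2638 + 15547 = 18185)
p = 1/18185 ≈ 5.4990e-5
-11196 - p = -11196 - 1*1/18185 = -11196 - 1/18185 = -203599261/18185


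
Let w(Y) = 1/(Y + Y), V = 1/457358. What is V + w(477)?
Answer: 114578/109079883 ≈ 0.0010504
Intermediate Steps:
V = 1/457358 ≈ 2.1865e-6
w(Y) = 1/(2*Y)
V + w(477) = 1/457358 + (½)/477 = 1/457358 + (½)*(1/477) = 1/457358 + 1/954 = 114578/109079883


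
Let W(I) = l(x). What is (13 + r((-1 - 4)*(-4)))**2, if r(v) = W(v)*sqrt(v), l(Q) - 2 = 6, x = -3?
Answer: 1449 + 416*sqrt(5) ≈ 2379.2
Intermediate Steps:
l(Q) = 8 (l(Q) = 2 + 6 = 8)
W(I) = 8
r(v) = 8*sqrt(v)
(13 + r((-1 - 4)*(-4)))**2 = (13 + 8*sqrt((-1 - 4)*(-4)))**2 = (13 + 8*sqrt(-5*(-4)))**2 = (13 + 8*sqrt(20))**2 = (13 + 8*(2*sqrt(5)))**2 = (13 + 16*sqrt(5))**2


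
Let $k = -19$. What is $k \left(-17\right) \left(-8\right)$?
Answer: $-2584$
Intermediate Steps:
$k \left(-17\right) \left(-8\right) = \left(-19\right) \left(-17\right) \left(-8\right) = 323 \left(-8\right) = -2584$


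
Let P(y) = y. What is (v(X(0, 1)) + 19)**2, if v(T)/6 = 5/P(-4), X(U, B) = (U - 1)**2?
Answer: 529/4 ≈ 132.25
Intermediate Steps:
X(U, B) = (-1 + U)**2
v(T) = -15/2 (v(T) = 6*(5/(-4)) = 6*(5*(-1/4)) = 6*(-5/4) = -15/2)
(v(X(0, 1)) + 19)**2 = (-15/2 + 19)**2 = (23/2)**2 = 529/4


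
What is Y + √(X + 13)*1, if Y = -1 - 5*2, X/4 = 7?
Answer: -11 + √41 ≈ -4.5969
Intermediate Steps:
X = 28 (X = 4*7 = 28)
Y = -11 (Y = -1 - 10 = -11)
Y + √(X + 13)*1 = -11 + √(28 + 13)*1 = -11 + √41*1 = -11 + √41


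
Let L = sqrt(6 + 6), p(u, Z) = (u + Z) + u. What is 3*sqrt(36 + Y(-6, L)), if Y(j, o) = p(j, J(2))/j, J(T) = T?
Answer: sqrt(339) ≈ 18.412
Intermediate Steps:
p(u, Z) = Z + 2*u (p(u, Z) = (Z + u) + u = Z + 2*u)
L = 2*sqrt(3) (L = sqrt(12) = 2*sqrt(3) ≈ 3.4641)
Y(j, o) = (2 + 2*j)/j
3*sqrt(36 + Y(-6, L)) = 3*sqrt(36 + (2 + 2/(-6))) = 3*sqrt(36 + (2 + 2*(-1/6))) = 3*sqrt(36 + (2 - 1/3)) = 3*sqrt(36 + 5/3) = 3*sqrt(113/3) = 3*(sqrt(339)/3) = sqrt(339)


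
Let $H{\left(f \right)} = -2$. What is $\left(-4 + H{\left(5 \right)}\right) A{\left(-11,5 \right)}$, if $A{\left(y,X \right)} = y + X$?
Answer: $36$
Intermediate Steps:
$A{\left(y,X \right)} = X + y$
$\left(-4 + H{\left(5 \right)}\right) A{\left(-11,5 \right)} = \left(-4 - 2\right) \left(5 - 11\right) = \left(-6\right) \left(-6\right) = 36$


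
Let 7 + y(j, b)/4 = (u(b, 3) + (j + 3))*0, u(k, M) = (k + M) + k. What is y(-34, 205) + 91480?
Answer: 91452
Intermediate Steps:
u(k, M) = M + 2*k (u(k, M) = (M + k) + k = M + 2*k)
y(j, b) = -28 (y(j, b) = -28 + 4*(((3 + 2*b) + (j + 3))*0) = -28 + 4*(((3 + 2*b) + (3 + j))*0) = -28 + 4*((6 + j + 2*b)*0) = -28 + 4*0 = -28 + 0 = -28)
y(-34, 205) + 91480 = -28 + 91480 = 91452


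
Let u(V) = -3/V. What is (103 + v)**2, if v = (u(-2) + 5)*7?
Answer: 88209/4 ≈ 22052.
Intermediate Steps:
v = 91/2 (v = (-3/(-2) + 5)*7 = (-3*(-1/2) + 5)*7 = (3/2 + 5)*7 = (13/2)*7 = 91/2 ≈ 45.500)
(103 + v)**2 = (103 + 91/2)**2 = (297/2)**2 = 88209/4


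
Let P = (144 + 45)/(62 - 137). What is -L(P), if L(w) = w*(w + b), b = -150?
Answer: -240219/625 ≈ -384.35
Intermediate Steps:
P = -63/25 (P = 189/(-75) = 189*(-1/75) = -63/25 ≈ -2.5200)
L(w) = w*(-150 + w) (L(w) = w*(w - 150) = w*(-150 + w))
-L(P) = -(-63)*(-150 - 63/25)/25 = -(-63)*(-3813)/(25*25) = -1*240219/625 = -240219/625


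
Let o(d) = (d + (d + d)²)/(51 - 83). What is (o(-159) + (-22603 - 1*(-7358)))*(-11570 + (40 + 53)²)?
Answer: 1719899405/32 ≈ 5.3747e+7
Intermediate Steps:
o(d) = -d²/8 - d/32 (o(d) = (d + (2*d)²)/(-32) = (d + 4*d²)*(-1/32) = -d²/8 - d/32)
(o(-159) + (-22603 - 1*(-7358)))*(-11570 + (40 + 53)²) = (-1/32*(-159)*(1 + 4*(-159)) + (-22603 - 1*(-7358)))*(-11570 + (40 + 53)²) = (-1/32*(-159)*(1 - 636) + (-22603 + 7358))*(-11570 + 93²) = (-1/32*(-159)*(-635) - 15245)*(-11570 + 8649) = (-100965/32 - 15245)*(-2921) = -588805/32*(-2921) = 1719899405/32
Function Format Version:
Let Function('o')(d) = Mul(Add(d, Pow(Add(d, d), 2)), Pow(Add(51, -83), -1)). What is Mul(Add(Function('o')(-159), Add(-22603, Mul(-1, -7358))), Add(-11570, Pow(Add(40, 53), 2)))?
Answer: Rational(1719899405, 32) ≈ 5.3747e+7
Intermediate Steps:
Function('o')(d) = Add(Mul(Rational(-1, 8), Pow(d, 2)), Mul(Rational(-1, 32), d)) (Function('o')(d) = Mul(Add(d, Pow(Mul(2, d), 2)), Pow(-32, -1)) = Mul(Add(d, Mul(4, Pow(d, 2))), Rational(-1, 32)) = Add(Mul(Rational(-1, 8), Pow(d, 2)), Mul(Rational(-1, 32), d)))
Mul(Add(Function('o')(-159), Add(-22603, Mul(-1, -7358))), Add(-11570, Pow(Add(40, 53), 2))) = Mul(Add(Mul(Rational(-1, 32), -159, Add(1, Mul(4, -159))), Add(-22603, Mul(-1, -7358))), Add(-11570, Pow(Add(40, 53), 2))) = Mul(Add(Mul(Rational(-1, 32), -159, Add(1, -636)), Add(-22603, 7358)), Add(-11570, Pow(93, 2))) = Mul(Add(Mul(Rational(-1, 32), -159, -635), -15245), Add(-11570, 8649)) = Mul(Add(Rational(-100965, 32), -15245), -2921) = Mul(Rational(-588805, 32), -2921) = Rational(1719899405, 32)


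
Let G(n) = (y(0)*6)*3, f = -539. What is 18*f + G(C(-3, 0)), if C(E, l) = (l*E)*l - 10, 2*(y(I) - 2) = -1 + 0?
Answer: -9675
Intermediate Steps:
y(I) = 3/2 (y(I) = 2 + (-1 + 0)/2 = 2 + (½)*(-1) = 2 - ½ = 3/2)
C(E, l) = -10 + E*l² (C(E, l) = (E*l)*l - 10 = E*l² - 10 = -10 + E*l²)
G(n) = 27 (G(n) = ((3/2)*6)*3 = 9*3 = 27)
18*f + G(C(-3, 0)) = 18*(-539) + 27 = -9702 + 27 = -9675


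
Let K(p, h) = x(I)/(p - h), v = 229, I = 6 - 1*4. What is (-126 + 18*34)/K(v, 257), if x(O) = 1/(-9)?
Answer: 122472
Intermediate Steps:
I = 2 (I = 6 - 4 = 2)
x(O) = -⅑
K(p, h) = -1/(9*(p - h))
(-126 + 18*34)/K(v, 257) = (-126 + 18*34)/((1/(9*(257 - 1*229)))) = (-126 + 612)/((1/(9*(257 - 229)))) = 486/(((⅑)/28)) = 486/(((⅑)*(1/28))) = 486/(1/252) = 486*252 = 122472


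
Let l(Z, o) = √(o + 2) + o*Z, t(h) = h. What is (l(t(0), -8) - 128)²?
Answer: (128 - I*√6)² ≈ 16378.0 - 627.07*I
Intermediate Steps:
l(Z, o) = √(2 + o) + Z*o
(l(t(0), -8) - 128)² = ((√(2 - 8) + 0*(-8)) - 128)² = ((√(-6) + 0) - 128)² = ((I*√6 + 0) - 128)² = (I*√6 - 128)² = (-128 + I*√6)²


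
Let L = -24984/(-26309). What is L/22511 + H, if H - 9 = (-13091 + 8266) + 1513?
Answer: -1956174967413/592241899 ≈ -3303.0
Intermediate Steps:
L = 24984/26309 (L = -24984*(-1/26309) = 24984/26309 ≈ 0.94964)
H = -3303 (H = 9 + ((-13091 + 8266) + 1513) = 9 + (-4825 + 1513) = 9 - 3312 = -3303)
L/22511 + H = (24984/26309)/22511 - 3303 = (24984/26309)*(1/22511) - 3303 = 24984/592241899 - 3303 = -1956174967413/592241899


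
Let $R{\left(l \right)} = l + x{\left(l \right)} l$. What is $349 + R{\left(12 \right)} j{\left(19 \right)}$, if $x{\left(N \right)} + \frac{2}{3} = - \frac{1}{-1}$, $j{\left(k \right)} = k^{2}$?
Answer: $6125$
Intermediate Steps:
$x{\left(N \right)} = \frac{1}{3}$ ($x{\left(N \right)} = - \frac{2}{3} - \frac{1}{-1} = - \frac{2}{3} - -1 = - \frac{2}{3} + 1 = \frac{1}{3}$)
$R{\left(l \right)} = \frac{4 l}{3}$ ($R{\left(l \right)} = l + \frac{l}{3} = \frac{4 l}{3}$)
$349 + R{\left(12 \right)} j{\left(19 \right)} = 349 + \frac{4}{3} \cdot 12 \cdot 19^{2} = 349 + 16 \cdot 361 = 349 + 5776 = 6125$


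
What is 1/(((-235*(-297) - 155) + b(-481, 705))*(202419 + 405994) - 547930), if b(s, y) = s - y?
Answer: 1/41647755572 ≈ 2.4011e-11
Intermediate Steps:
1/(((-235*(-297) - 155) + b(-481, 705))*(202419 + 405994) - 547930) = 1/(((-235*(-297) - 155) + (-481 - 1*705))*(202419 + 405994) - 547930) = 1/(((69795 - 155) + (-481 - 705))*608413 - 547930) = 1/((69640 - 1186)*608413 - 547930) = 1/(68454*608413 - 547930) = 1/(41648303502 - 547930) = 1/41647755572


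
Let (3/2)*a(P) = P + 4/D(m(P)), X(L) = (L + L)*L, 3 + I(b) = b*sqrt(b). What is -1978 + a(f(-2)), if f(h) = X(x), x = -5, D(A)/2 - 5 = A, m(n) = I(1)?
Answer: -17498/9 ≈ -1944.2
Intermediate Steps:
I(b) = -3 + b**(3/2) (I(b) = -3 + b*sqrt(b) = -3 + b**(3/2))
m(n) = -2 (m(n) = -3 + 1**(3/2) = -3 + 1 = -2)
D(A) = 10 + 2*A
X(L) = 2*L**2 (X(L) = (2*L)*L = 2*L**2)
f(h) = 50 (f(h) = 2*(-5)**2 = 2*25 = 50)
a(P) = 4/9 + 2*P/3 (a(P) = 2*(P + 4/(10 + 2*(-2)))/3 = 2*(P + 4/(10 - 4))/3 = 2*(P + 4/6)/3 = 2*(P + 4*(1/6))/3 = 2*(P + 2/3)/3 = 2*(2/3 + P)/3 = 4/9 + 2*P/3)
-1978 + a(f(-2)) = -1978 + (4/9 + (2/3)*50) = -1978 + (4/9 + 100/3) = -1978 + 304/9 = -17498/9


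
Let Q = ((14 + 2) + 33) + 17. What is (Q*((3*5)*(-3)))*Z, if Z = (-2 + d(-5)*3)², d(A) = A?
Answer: -858330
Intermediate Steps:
Q = 66 (Q = (16 + 33) + 17 = 49 + 17 = 66)
Z = 289 (Z = (-2 - 5*3)² = (-2 - 15)² = (-17)² = 289)
(Q*((3*5)*(-3)))*Z = (66*((3*5)*(-3)))*289 = (66*(15*(-3)))*289 = (66*(-45))*289 = -2970*289 = -858330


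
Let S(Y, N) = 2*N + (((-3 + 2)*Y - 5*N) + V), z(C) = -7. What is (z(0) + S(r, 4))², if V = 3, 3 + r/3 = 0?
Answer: 49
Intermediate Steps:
r = -9 (r = -9 + 3*0 = -9 + 0 = -9)
S(Y, N) = 3 - Y - 3*N (S(Y, N) = 2*N + (((-3 + 2)*Y - 5*N) + 3) = 2*N + ((-Y - 5*N) + 3) = 2*N + (3 - Y - 5*N) = 3 - Y - 3*N)
(z(0) + S(r, 4))² = (-7 + (3 - 1*(-9) - 3*4))² = (-7 + (3 + 9 - 12))² = (-7 + 0)² = (-7)² = 49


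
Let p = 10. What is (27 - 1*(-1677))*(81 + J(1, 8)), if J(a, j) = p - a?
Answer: 153360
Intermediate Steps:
J(a, j) = 10 - a
(27 - 1*(-1677))*(81 + J(1, 8)) = (27 - 1*(-1677))*(81 + (10 - 1*1)) = (27 + 1677)*(81 + (10 - 1)) = 1704*(81 + 9) = 1704*90 = 153360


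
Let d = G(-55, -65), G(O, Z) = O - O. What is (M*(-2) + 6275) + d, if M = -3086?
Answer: 12447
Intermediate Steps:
G(O, Z) = 0
d = 0
(M*(-2) + 6275) + d = (-3086*(-2) + 6275) + 0 = (6172 + 6275) + 0 = 12447 + 0 = 12447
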